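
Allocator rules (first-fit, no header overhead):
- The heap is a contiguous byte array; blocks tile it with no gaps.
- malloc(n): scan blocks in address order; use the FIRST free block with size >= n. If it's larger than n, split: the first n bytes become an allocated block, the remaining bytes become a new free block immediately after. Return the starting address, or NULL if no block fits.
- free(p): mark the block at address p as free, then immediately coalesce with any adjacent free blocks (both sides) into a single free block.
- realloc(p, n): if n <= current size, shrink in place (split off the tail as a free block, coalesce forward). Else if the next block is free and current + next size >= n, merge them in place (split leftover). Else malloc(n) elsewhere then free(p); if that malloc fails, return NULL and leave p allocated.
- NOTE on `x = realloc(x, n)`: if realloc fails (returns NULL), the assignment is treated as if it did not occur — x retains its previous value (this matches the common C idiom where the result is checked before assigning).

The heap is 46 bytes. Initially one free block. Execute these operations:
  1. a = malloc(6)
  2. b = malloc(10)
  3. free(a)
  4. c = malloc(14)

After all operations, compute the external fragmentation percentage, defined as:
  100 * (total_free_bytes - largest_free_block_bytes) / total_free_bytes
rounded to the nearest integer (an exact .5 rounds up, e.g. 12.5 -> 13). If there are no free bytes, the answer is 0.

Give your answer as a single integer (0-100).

Op 1: a = malloc(6) -> a = 0; heap: [0-5 ALLOC][6-45 FREE]
Op 2: b = malloc(10) -> b = 6; heap: [0-5 ALLOC][6-15 ALLOC][16-45 FREE]
Op 3: free(a) -> (freed a); heap: [0-5 FREE][6-15 ALLOC][16-45 FREE]
Op 4: c = malloc(14) -> c = 16; heap: [0-5 FREE][6-15 ALLOC][16-29 ALLOC][30-45 FREE]
Free blocks: [6 16] total_free=22 largest=16 -> 100*(22-16)/22 = 600/22 ≈ 27.273 -> rounds to 27

Answer: 27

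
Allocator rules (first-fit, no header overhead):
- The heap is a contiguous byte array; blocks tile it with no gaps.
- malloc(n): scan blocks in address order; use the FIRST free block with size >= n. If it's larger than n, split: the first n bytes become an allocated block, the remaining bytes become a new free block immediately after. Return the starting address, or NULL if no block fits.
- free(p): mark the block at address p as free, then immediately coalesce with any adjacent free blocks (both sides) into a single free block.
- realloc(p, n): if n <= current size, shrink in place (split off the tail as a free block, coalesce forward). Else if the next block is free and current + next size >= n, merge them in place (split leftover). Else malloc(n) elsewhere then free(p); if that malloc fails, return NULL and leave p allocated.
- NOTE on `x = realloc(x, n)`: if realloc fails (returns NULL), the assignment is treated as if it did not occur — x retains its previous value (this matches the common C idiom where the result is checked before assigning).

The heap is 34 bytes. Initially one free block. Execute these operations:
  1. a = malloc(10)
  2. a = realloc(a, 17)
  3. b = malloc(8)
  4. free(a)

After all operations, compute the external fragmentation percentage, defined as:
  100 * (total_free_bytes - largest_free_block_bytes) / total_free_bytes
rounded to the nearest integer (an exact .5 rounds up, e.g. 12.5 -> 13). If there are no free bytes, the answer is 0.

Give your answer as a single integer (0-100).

Answer: 35

Derivation:
Op 1: a = malloc(10) -> a = 0; heap: [0-9 ALLOC][10-33 FREE]
Op 2: a = realloc(a, 17) -> a = 0; heap: [0-16 ALLOC][17-33 FREE]
Op 3: b = malloc(8) -> b = 17; heap: [0-16 ALLOC][17-24 ALLOC][25-33 FREE]
Op 4: free(a) -> (freed a); heap: [0-16 FREE][17-24 ALLOC][25-33 FREE]
Free blocks: [17 9] total_free=26 largest=17 -> 100*(26-17)/26 = 900/26 ≈ 34.615 -> rounds to 35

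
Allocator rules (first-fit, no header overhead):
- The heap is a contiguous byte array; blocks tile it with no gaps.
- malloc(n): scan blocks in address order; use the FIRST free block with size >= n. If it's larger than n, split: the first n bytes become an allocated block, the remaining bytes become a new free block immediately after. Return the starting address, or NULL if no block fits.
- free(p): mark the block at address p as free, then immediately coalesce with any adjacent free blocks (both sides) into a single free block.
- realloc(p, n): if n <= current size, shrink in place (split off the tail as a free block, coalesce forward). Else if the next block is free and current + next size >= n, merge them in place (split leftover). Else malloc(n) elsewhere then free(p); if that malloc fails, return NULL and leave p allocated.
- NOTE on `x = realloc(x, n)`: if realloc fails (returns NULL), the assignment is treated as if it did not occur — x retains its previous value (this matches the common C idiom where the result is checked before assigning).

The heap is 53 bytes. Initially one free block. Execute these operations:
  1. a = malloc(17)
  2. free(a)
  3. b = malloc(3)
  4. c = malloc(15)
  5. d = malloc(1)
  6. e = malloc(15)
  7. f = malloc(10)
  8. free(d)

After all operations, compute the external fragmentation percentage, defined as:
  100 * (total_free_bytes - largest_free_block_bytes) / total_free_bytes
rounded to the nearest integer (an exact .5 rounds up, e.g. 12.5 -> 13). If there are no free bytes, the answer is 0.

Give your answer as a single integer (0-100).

Op 1: a = malloc(17) -> a = 0; heap: [0-16 ALLOC][17-52 FREE]
Op 2: free(a) -> (freed a); heap: [0-52 FREE]
Op 3: b = malloc(3) -> b = 0; heap: [0-2 ALLOC][3-52 FREE]
Op 4: c = malloc(15) -> c = 3; heap: [0-2 ALLOC][3-17 ALLOC][18-52 FREE]
Op 5: d = malloc(1) -> d = 18; heap: [0-2 ALLOC][3-17 ALLOC][18-18 ALLOC][19-52 FREE]
Op 6: e = malloc(15) -> e = 19; heap: [0-2 ALLOC][3-17 ALLOC][18-18 ALLOC][19-33 ALLOC][34-52 FREE]
Op 7: f = malloc(10) -> f = 34; heap: [0-2 ALLOC][3-17 ALLOC][18-18 ALLOC][19-33 ALLOC][34-43 ALLOC][44-52 FREE]
Op 8: free(d) -> (freed d); heap: [0-2 ALLOC][3-17 ALLOC][18-18 FREE][19-33 ALLOC][34-43 ALLOC][44-52 FREE]
Free blocks: [1 9] total_free=10 largest=9 -> 100*(10-9)/10 = 100/10 = 10

Answer: 10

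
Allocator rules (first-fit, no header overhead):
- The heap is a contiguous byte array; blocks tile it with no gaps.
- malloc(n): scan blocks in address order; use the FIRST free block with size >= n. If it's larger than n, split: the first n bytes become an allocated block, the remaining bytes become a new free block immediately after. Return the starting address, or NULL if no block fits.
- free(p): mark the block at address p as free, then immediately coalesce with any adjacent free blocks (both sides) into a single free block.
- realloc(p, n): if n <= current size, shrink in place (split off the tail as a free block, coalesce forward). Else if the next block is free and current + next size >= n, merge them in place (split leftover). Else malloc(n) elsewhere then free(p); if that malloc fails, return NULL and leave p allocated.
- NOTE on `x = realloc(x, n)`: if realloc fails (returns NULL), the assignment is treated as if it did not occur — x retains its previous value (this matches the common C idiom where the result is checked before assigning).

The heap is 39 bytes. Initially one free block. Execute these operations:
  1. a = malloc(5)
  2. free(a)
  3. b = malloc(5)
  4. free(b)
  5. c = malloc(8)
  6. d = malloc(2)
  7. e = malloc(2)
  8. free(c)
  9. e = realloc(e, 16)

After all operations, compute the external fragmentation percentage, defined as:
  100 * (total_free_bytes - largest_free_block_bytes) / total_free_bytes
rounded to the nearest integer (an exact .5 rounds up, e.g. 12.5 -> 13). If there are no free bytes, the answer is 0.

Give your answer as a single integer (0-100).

Op 1: a = malloc(5) -> a = 0; heap: [0-4 ALLOC][5-38 FREE]
Op 2: free(a) -> (freed a); heap: [0-38 FREE]
Op 3: b = malloc(5) -> b = 0; heap: [0-4 ALLOC][5-38 FREE]
Op 4: free(b) -> (freed b); heap: [0-38 FREE]
Op 5: c = malloc(8) -> c = 0; heap: [0-7 ALLOC][8-38 FREE]
Op 6: d = malloc(2) -> d = 8; heap: [0-7 ALLOC][8-9 ALLOC][10-38 FREE]
Op 7: e = malloc(2) -> e = 10; heap: [0-7 ALLOC][8-9 ALLOC][10-11 ALLOC][12-38 FREE]
Op 8: free(c) -> (freed c); heap: [0-7 FREE][8-9 ALLOC][10-11 ALLOC][12-38 FREE]
Op 9: e = realloc(e, 16) -> e = 10; heap: [0-7 FREE][8-9 ALLOC][10-25 ALLOC][26-38 FREE]
Free blocks: [8 13] total_free=21 largest=13 -> 100*(21-13)/21 = 800/21 ≈ 38.095 -> rounds to 38

Answer: 38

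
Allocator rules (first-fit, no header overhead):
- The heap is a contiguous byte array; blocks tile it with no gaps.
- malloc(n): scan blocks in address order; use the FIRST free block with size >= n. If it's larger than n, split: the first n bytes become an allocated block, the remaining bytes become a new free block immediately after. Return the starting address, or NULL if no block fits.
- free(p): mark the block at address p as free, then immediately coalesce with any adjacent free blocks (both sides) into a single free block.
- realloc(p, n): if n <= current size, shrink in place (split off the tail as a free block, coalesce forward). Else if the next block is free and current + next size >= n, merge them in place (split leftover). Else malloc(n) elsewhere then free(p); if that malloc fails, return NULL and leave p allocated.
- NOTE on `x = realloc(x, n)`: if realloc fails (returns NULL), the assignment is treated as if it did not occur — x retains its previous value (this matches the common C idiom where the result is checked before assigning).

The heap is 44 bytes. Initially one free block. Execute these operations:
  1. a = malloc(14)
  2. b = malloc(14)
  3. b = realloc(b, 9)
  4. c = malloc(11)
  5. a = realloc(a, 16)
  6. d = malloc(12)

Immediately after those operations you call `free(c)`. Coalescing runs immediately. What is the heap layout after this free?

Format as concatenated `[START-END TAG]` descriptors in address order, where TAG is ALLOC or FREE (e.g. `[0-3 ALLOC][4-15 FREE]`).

Op 1: a = malloc(14) -> a = 0; heap: [0-13 ALLOC][14-43 FREE]
Op 2: b = malloc(14) -> b = 14; heap: [0-13 ALLOC][14-27 ALLOC][28-43 FREE]
Op 3: b = realloc(b, 9) -> b = 14; heap: [0-13 ALLOC][14-22 ALLOC][23-43 FREE]
Op 4: c = malloc(11) -> c = 23; heap: [0-13 ALLOC][14-22 ALLOC][23-33 ALLOC][34-43 FREE]
Op 5: a = realloc(a, 16) -> NULL (a unchanged); heap: [0-13 ALLOC][14-22 ALLOC][23-33 ALLOC][34-43 FREE]
Op 6: d = malloc(12) -> d = NULL; heap: [0-13 ALLOC][14-22 ALLOC][23-33 ALLOC][34-43 FREE]
free(c): c = 23 -> block [23-33 ALLOC]; mark free, coalesce with adjacent free neighbors -> [0-13 ALLOC][14-22 ALLOC][23-43 FREE]

Answer: [0-13 ALLOC][14-22 ALLOC][23-43 FREE]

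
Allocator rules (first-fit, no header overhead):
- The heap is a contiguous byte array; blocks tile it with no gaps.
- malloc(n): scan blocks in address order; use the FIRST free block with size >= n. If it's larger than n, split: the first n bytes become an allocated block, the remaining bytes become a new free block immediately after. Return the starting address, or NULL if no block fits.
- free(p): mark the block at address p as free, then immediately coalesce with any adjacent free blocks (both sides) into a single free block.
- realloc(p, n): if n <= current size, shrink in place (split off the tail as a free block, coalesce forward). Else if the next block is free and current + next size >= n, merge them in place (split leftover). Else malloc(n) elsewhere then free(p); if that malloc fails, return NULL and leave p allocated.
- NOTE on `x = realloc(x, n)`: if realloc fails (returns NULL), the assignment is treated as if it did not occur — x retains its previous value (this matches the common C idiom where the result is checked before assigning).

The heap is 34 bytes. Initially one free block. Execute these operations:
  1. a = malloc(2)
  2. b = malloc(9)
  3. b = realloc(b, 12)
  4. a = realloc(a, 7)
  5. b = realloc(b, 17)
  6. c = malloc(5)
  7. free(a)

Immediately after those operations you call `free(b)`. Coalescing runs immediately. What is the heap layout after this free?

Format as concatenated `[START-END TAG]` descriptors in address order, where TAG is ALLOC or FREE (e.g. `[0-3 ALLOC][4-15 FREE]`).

Op 1: a = malloc(2) -> a = 0; heap: [0-1 ALLOC][2-33 FREE]
Op 2: b = malloc(9) -> b = 2; heap: [0-1 ALLOC][2-10 ALLOC][11-33 FREE]
Op 3: b = realloc(b, 12) -> b = 2; heap: [0-1 ALLOC][2-13 ALLOC][14-33 FREE]
Op 4: a = realloc(a, 7) -> a = 14; heap: [0-1 FREE][2-13 ALLOC][14-20 ALLOC][21-33 FREE]
Op 5: b = realloc(b, 17) -> NULL (b unchanged); heap: [0-1 FREE][2-13 ALLOC][14-20 ALLOC][21-33 FREE]
Op 6: c = malloc(5) -> c = 21; heap: [0-1 FREE][2-13 ALLOC][14-20 ALLOC][21-25 ALLOC][26-33 FREE]
Op 7: free(a) -> (freed a); heap: [0-1 FREE][2-13 ALLOC][14-20 FREE][21-25 ALLOC][26-33 FREE]
free(b): b = 2 -> block [2-13 ALLOC]; mark free, coalesce with adjacent free neighbors -> [0-20 FREE][21-25 ALLOC][26-33 FREE]

Answer: [0-20 FREE][21-25 ALLOC][26-33 FREE]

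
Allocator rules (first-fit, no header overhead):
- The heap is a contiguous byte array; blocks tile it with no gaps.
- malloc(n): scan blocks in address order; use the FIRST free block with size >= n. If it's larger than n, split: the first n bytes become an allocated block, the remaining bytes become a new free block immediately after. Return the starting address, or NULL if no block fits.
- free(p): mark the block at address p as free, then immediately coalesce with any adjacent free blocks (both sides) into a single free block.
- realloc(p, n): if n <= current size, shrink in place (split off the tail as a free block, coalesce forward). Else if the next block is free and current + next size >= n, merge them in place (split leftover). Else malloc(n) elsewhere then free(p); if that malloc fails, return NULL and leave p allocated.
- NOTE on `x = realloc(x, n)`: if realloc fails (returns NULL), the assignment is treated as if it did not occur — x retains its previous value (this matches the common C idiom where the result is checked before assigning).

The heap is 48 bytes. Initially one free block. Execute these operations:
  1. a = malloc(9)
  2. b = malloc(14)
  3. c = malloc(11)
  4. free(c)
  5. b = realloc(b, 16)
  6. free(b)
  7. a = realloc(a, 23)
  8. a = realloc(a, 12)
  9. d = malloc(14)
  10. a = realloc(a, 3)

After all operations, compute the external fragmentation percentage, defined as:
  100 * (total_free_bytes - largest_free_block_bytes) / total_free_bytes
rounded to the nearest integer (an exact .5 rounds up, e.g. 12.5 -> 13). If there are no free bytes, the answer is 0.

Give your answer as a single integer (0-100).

Op 1: a = malloc(9) -> a = 0; heap: [0-8 ALLOC][9-47 FREE]
Op 2: b = malloc(14) -> b = 9; heap: [0-8 ALLOC][9-22 ALLOC][23-47 FREE]
Op 3: c = malloc(11) -> c = 23; heap: [0-8 ALLOC][9-22 ALLOC][23-33 ALLOC][34-47 FREE]
Op 4: free(c) -> (freed c); heap: [0-8 ALLOC][9-22 ALLOC][23-47 FREE]
Op 5: b = realloc(b, 16) -> b = 9; heap: [0-8 ALLOC][9-24 ALLOC][25-47 FREE]
Op 6: free(b) -> (freed b); heap: [0-8 ALLOC][9-47 FREE]
Op 7: a = realloc(a, 23) -> a = 0; heap: [0-22 ALLOC][23-47 FREE]
Op 8: a = realloc(a, 12) -> a = 0; heap: [0-11 ALLOC][12-47 FREE]
Op 9: d = malloc(14) -> d = 12; heap: [0-11 ALLOC][12-25 ALLOC][26-47 FREE]
Op 10: a = realloc(a, 3) -> a = 0; heap: [0-2 ALLOC][3-11 FREE][12-25 ALLOC][26-47 FREE]
Free blocks: [9 22] total_free=31 largest=22 -> 100*(31-22)/31 = 900/31 ≈ 29.032 -> rounds to 29

Answer: 29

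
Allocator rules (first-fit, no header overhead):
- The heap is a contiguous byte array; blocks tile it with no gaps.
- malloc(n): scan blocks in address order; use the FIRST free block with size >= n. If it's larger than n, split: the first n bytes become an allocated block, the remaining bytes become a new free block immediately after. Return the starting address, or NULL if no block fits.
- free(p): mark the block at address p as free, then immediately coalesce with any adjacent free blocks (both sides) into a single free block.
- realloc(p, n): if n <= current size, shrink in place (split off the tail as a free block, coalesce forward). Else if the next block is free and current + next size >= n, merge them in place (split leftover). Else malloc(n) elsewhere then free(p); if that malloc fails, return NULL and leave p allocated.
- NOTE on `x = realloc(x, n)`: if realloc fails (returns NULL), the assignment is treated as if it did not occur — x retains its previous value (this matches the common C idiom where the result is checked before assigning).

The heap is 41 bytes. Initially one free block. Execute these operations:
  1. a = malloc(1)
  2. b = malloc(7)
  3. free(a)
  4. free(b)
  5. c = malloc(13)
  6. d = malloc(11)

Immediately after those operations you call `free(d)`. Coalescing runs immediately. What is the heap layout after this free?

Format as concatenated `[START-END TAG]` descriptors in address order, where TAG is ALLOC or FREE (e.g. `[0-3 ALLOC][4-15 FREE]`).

Op 1: a = malloc(1) -> a = 0; heap: [0-0 ALLOC][1-40 FREE]
Op 2: b = malloc(7) -> b = 1; heap: [0-0 ALLOC][1-7 ALLOC][8-40 FREE]
Op 3: free(a) -> (freed a); heap: [0-0 FREE][1-7 ALLOC][8-40 FREE]
Op 4: free(b) -> (freed b); heap: [0-40 FREE]
Op 5: c = malloc(13) -> c = 0; heap: [0-12 ALLOC][13-40 FREE]
Op 6: d = malloc(11) -> d = 13; heap: [0-12 ALLOC][13-23 ALLOC][24-40 FREE]
free(d): d = 13 -> block [13-23 ALLOC]; mark free, coalesce with adjacent free neighbors -> [0-12 ALLOC][13-40 FREE]

Answer: [0-12 ALLOC][13-40 FREE]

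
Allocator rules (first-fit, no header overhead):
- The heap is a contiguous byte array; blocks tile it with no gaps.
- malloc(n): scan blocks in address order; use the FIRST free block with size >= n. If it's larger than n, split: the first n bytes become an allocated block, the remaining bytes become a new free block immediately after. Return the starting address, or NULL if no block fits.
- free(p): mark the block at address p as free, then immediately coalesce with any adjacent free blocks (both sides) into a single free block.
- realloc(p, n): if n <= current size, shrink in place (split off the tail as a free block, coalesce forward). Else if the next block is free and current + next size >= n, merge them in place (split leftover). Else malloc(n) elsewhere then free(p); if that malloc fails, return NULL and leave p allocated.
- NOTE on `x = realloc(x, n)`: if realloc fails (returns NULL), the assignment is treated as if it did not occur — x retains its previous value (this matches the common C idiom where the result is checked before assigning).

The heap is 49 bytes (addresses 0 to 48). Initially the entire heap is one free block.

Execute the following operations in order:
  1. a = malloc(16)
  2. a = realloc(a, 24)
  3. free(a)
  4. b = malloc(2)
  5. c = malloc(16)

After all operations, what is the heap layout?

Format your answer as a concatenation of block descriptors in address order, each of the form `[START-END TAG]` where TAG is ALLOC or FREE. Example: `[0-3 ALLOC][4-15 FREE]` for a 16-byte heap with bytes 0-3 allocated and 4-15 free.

Answer: [0-1 ALLOC][2-17 ALLOC][18-48 FREE]

Derivation:
Op 1: a = malloc(16) -> a = 0; heap: [0-15 ALLOC][16-48 FREE]
Op 2: a = realloc(a, 24) -> a = 0; heap: [0-23 ALLOC][24-48 FREE]
Op 3: free(a) -> (freed a); heap: [0-48 FREE]
Op 4: b = malloc(2) -> b = 0; heap: [0-1 ALLOC][2-48 FREE]
Op 5: c = malloc(16) -> c = 2; heap: [0-1 ALLOC][2-17 ALLOC][18-48 FREE]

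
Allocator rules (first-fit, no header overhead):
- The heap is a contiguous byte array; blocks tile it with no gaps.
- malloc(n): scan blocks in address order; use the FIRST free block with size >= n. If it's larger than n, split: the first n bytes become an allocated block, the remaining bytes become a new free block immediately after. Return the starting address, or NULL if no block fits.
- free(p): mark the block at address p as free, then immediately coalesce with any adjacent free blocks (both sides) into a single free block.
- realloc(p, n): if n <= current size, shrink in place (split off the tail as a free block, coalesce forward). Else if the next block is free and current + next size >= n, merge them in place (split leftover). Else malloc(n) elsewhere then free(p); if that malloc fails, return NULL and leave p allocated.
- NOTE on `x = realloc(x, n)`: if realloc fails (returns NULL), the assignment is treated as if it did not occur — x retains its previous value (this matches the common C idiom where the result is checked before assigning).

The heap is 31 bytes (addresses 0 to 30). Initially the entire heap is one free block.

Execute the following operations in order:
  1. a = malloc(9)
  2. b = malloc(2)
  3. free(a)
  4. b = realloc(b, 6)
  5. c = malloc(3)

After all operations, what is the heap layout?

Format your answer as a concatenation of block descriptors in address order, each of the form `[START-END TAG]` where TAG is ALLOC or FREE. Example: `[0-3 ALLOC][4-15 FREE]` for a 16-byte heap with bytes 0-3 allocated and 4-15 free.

Answer: [0-2 ALLOC][3-8 FREE][9-14 ALLOC][15-30 FREE]

Derivation:
Op 1: a = malloc(9) -> a = 0; heap: [0-8 ALLOC][9-30 FREE]
Op 2: b = malloc(2) -> b = 9; heap: [0-8 ALLOC][9-10 ALLOC][11-30 FREE]
Op 3: free(a) -> (freed a); heap: [0-8 FREE][9-10 ALLOC][11-30 FREE]
Op 4: b = realloc(b, 6) -> b = 9; heap: [0-8 FREE][9-14 ALLOC][15-30 FREE]
Op 5: c = malloc(3) -> c = 0; heap: [0-2 ALLOC][3-8 FREE][9-14 ALLOC][15-30 FREE]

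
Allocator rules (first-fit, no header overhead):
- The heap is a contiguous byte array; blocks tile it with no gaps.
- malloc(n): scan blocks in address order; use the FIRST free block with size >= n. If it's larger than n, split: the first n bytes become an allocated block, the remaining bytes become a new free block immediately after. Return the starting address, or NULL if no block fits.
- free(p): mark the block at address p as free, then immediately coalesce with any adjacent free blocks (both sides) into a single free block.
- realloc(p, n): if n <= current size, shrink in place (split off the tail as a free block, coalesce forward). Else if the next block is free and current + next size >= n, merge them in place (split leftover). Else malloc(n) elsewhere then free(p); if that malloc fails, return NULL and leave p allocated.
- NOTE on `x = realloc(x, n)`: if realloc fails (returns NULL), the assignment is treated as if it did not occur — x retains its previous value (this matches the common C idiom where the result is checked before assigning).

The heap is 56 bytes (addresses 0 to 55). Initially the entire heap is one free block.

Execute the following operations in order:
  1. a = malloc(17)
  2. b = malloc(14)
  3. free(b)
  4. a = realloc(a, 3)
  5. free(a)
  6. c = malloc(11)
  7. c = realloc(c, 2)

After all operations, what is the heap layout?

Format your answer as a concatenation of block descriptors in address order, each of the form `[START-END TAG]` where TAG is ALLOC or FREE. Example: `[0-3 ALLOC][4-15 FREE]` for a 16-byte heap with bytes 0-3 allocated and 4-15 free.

Op 1: a = malloc(17) -> a = 0; heap: [0-16 ALLOC][17-55 FREE]
Op 2: b = malloc(14) -> b = 17; heap: [0-16 ALLOC][17-30 ALLOC][31-55 FREE]
Op 3: free(b) -> (freed b); heap: [0-16 ALLOC][17-55 FREE]
Op 4: a = realloc(a, 3) -> a = 0; heap: [0-2 ALLOC][3-55 FREE]
Op 5: free(a) -> (freed a); heap: [0-55 FREE]
Op 6: c = malloc(11) -> c = 0; heap: [0-10 ALLOC][11-55 FREE]
Op 7: c = realloc(c, 2) -> c = 0; heap: [0-1 ALLOC][2-55 FREE]

Answer: [0-1 ALLOC][2-55 FREE]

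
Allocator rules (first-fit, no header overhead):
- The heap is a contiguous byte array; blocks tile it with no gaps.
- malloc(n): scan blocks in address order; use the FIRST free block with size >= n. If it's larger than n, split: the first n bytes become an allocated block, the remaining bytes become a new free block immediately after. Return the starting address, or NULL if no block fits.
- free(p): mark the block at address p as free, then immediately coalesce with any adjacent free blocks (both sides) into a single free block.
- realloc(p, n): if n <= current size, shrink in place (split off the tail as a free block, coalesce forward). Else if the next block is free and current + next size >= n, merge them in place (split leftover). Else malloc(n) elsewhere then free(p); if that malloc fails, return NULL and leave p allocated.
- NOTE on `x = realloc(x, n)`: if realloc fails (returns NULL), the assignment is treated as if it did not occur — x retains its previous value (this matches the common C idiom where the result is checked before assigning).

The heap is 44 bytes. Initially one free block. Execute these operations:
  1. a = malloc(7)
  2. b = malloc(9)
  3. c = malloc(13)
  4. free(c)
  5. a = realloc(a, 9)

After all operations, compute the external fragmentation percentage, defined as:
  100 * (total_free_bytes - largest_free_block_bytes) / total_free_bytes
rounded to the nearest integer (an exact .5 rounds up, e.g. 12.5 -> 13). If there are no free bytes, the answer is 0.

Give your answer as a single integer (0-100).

Answer: 27

Derivation:
Op 1: a = malloc(7) -> a = 0; heap: [0-6 ALLOC][7-43 FREE]
Op 2: b = malloc(9) -> b = 7; heap: [0-6 ALLOC][7-15 ALLOC][16-43 FREE]
Op 3: c = malloc(13) -> c = 16; heap: [0-6 ALLOC][7-15 ALLOC][16-28 ALLOC][29-43 FREE]
Op 4: free(c) -> (freed c); heap: [0-6 ALLOC][7-15 ALLOC][16-43 FREE]
Op 5: a = realloc(a, 9) -> a = 16; heap: [0-6 FREE][7-15 ALLOC][16-24 ALLOC][25-43 FREE]
Free blocks: [7 19] total_free=26 largest=19 -> 100*(26-19)/26 = 700/26 ≈ 26.923 -> rounds to 27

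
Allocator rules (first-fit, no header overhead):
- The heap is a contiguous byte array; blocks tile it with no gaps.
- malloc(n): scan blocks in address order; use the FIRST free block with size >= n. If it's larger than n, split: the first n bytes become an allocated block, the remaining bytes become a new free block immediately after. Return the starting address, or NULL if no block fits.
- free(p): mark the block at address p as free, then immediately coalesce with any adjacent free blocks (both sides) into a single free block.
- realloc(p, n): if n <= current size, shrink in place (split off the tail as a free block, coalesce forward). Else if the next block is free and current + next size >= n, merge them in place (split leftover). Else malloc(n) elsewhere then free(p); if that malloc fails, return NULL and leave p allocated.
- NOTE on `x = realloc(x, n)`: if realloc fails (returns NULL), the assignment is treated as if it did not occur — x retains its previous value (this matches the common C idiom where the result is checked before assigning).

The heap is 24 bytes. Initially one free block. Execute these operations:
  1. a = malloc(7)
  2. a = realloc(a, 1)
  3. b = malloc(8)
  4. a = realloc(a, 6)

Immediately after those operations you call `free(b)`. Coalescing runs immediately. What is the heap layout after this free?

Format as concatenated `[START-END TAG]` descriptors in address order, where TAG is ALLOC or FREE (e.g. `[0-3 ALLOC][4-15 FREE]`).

Op 1: a = malloc(7) -> a = 0; heap: [0-6 ALLOC][7-23 FREE]
Op 2: a = realloc(a, 1) -> a = 0; heap: [0-0 ALLOC][1-23 FREE]
Op 3: b = malloc(8) -> b = 1; heap: [0-0 ALLOC][1-8 ALLOC][9-23 FREE]
Op 4: a = realloc(a, 6) -> a = 9; heap: [0-0 FREE][1-8 ALLOC][9-14 ALLOC][15-23 FREE]
free(b): b = 1 -> block [1-8 ALLOC]; mark free, coalesce with adjacent free neighbors -> [0-8 FREE][9-14 ALLOC][15-23 FREE]

Answer: [0-8 FREE][9-14 ALLOC][15-23 FREE]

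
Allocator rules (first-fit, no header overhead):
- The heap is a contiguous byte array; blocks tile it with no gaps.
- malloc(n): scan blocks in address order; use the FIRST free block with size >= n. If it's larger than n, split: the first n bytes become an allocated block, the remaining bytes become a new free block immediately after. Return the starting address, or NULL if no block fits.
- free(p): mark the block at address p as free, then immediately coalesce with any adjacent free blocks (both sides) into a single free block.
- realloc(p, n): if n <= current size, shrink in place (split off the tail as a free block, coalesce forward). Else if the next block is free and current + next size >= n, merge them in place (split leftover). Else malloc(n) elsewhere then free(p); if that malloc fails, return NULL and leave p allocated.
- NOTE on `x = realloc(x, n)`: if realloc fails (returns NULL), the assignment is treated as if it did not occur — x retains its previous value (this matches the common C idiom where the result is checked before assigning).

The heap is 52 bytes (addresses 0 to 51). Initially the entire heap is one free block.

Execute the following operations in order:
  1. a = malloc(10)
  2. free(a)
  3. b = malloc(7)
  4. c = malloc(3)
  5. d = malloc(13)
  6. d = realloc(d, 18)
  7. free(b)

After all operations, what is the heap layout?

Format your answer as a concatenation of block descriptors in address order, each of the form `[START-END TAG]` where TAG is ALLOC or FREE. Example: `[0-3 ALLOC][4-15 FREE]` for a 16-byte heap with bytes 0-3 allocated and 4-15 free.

Answer: [0-6 FREE][7-9 ALLOC][10-27 ALLOC][28-51 FREE]

Derivation:
Op 1: a = malloc(10) -> a = 0; heap: [0-9 ALLOC][10-51 FREE]
Op 2: free(a) -> (freed a); heap: [0-51 FREE]
Op 3: b = malloc(7) -> b = 0; heap: [0-6 ALLOC][7-51 FREE]
Op 4: c = malloc(3) -> c = 7; heap: [0-6 ALLOC][7-9 ALLOC][10-51 FREE]
Op 5: d = malloc(13) -> d = 10; heap: [0-6 ALLOC][7-9 ALLOC][10-22 ALLOC][23-51 FREE]
Op 6: d = realloc(d, 18) -> d = 10; heap: [0-6 ALLOC][7-9 ALLOC][10-27 ALLOC][28-51 FREE]
Op 7: free(b) -> (freed b); heap: [0-6 FREE][7-9 ALLOC][10-27 ALLOC][28-51 FREE]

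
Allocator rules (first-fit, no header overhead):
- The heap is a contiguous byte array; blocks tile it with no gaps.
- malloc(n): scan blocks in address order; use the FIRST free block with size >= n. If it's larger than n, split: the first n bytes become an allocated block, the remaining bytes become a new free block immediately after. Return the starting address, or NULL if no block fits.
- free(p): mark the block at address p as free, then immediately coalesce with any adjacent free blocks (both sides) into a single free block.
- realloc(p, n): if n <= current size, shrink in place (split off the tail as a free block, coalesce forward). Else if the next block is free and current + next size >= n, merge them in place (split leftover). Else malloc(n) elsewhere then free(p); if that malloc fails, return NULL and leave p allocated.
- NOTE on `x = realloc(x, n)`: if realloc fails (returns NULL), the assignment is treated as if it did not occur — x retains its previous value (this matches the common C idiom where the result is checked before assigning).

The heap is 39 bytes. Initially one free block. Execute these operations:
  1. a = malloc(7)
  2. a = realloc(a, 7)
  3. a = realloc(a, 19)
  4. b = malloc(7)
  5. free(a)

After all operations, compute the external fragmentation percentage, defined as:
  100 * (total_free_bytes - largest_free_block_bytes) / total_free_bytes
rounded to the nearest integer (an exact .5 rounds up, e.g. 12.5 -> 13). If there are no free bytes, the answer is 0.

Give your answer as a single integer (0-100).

Op 1: a = malloc(7) -> a = 0; heap: [0-6 ALLOC][7-38 FREE]
Op 2: a = realloc(a, 7) -> a = 0; heap: [0-6 ALLOC][7-38 FREE]
Op 3: a = realloc(a, 19) -> a = 0; heap: [0-18 ALLOC][19-38 FREE]
Op 4: b = malloc(7) -> b = 19; heap: [0-18 ALLOC][19-25 ALLOC][26-38 FREE]
Op 5: free(a) -> (freed a); heap: [0-18 FREE][19-25 ALLOC][26-38 FREE]
Free blocks: [19 13] total_free=32 largest=19 -> 100*(32-19)/32 = 1300/32 = 40.625 -> rounds to 41

Answer: 41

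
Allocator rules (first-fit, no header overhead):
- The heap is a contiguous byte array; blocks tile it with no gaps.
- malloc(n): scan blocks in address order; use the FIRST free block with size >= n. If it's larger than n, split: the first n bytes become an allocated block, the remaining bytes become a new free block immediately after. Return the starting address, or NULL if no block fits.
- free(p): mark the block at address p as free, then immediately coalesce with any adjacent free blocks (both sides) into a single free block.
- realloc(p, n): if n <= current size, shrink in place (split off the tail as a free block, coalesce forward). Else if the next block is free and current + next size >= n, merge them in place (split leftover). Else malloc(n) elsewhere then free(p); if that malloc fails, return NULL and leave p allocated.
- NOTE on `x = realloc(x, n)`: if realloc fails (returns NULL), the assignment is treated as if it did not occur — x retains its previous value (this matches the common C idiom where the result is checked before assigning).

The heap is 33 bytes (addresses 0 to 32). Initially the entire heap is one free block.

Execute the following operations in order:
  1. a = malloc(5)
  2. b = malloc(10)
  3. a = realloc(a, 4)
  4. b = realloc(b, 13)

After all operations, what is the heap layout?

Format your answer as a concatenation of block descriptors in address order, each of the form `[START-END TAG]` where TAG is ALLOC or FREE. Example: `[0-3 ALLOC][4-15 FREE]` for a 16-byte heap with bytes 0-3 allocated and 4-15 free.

Answer: [0-3 ALLOC][4-4 FREE][5-17 ALLOC][18-32 FREE]

Derivation:
Op 1: a = malloc(5) -> a = 0; heap: [0-4 ALLOC][5-32 FREE]
Op 2: b = malloc(10) -> b = 5; heap: [0-4 ALLOC][5-14 ALLOC][15-32 FREE]
Op 3: a = realloc(a, 4) -> a = 0; heap: [0-3 ALLOC][4-4 FREE][5-14 ALLOC][15-32 FREE]
Op 4: b = realloc(b, 13) -> b = 5; heap: [0-3 ALLOC][4-4 FREE][5-17 ALLOC][18-32 FREE]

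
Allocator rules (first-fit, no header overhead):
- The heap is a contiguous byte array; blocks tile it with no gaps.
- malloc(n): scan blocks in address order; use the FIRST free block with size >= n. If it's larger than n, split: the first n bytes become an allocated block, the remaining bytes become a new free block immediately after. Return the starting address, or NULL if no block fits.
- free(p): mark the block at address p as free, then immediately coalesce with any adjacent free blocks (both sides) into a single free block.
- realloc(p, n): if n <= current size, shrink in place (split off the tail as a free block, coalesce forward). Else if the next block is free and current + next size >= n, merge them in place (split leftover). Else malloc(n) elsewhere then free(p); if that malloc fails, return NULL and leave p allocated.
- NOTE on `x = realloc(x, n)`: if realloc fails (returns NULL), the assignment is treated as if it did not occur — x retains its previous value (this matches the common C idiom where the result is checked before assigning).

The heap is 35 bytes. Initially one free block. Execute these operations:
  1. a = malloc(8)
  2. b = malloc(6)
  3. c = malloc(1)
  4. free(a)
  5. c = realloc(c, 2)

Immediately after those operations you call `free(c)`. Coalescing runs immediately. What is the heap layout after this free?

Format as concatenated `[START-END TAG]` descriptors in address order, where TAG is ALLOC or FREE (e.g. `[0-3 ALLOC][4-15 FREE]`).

Answer: [0-7 FREE][8-13 ALLOC][14-34 FREE]

Derivation:
Op 1: a = malloc(8) -> a = 0; heap: [0-7 ALLOC][8-34 FREE]
Op 2: b = malloc(6) -> b = 8; heap: [0-7 ALLOC][8-13 ALLOC][14-34 FREE]
Op 3: c = malloc(1) -> c = 14; heap: [0-7 ALLOC][8-13 ALLOC][14-14 ALLOC][15-34 FREE]
Op 4: free(a) -> (freed a); heap: [0-7 FREE][8-13 ALLOC][14-14 ALLOC][15-34 FREE]
Op 5: c = realloc(c, 2) -> c = 14; heap: [0-7 FREE][8-13 ALLOC][14-15 ALLOC][16-34 FREE]
free(c): c = 14 -> block [14-15 ALLOC]; mark free, coalesce with adjacent free neighbors -> [0-7 FREE][8-13 ALLOC][14-34 FREE]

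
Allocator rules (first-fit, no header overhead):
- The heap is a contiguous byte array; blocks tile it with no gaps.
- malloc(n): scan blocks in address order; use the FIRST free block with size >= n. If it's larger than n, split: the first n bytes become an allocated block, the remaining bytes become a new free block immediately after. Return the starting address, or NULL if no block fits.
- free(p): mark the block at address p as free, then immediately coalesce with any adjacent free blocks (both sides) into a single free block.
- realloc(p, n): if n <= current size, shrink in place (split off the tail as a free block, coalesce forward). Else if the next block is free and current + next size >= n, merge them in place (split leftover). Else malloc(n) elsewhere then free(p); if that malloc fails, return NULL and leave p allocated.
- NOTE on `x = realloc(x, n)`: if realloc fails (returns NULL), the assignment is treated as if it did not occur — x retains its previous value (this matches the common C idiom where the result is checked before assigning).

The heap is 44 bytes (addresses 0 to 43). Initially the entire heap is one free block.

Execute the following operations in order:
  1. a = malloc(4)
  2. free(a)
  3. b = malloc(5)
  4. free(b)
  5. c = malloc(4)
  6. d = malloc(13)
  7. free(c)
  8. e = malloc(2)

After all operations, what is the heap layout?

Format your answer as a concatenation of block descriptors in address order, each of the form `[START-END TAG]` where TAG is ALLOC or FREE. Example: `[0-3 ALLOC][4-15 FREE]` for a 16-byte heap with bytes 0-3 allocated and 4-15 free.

Op 1: a = malloc(4) -> a = 0; heap: [0-3 ALLOC][4-43 FREE]
Op 2: free(a) -> (freed a); heap: [0-43 FREE]
Op 3: b = malloc(5) -> b = 0; heap: [0-4 ALLOC][5-43 FREE]
Op 4: free(b) -> (freed b); heap: [0-43 FREE]
Op 5: c = malloc(4) -> c = 0; heap: [0-3 ALLOC][4-43 FREE]
Op 6: d = malloc(13) -> d = 4; heap: [0-3 ALLOC][4-16 ALLOC][17-43 FREE]
Op 7: free(c) -> (freed c); heap: [0-3 FREE][4-16 ALLOC][17-43 FREE]
Op 8: e = malloc(2) -> e = 0; heap: [0-1 ALLOC][2-3 FREE][4-16 ALLOC][17-43 FREE]

Answer: [0-1 ALLOC][2-3 FREE][4-16 ALLOC][17-43 FREE]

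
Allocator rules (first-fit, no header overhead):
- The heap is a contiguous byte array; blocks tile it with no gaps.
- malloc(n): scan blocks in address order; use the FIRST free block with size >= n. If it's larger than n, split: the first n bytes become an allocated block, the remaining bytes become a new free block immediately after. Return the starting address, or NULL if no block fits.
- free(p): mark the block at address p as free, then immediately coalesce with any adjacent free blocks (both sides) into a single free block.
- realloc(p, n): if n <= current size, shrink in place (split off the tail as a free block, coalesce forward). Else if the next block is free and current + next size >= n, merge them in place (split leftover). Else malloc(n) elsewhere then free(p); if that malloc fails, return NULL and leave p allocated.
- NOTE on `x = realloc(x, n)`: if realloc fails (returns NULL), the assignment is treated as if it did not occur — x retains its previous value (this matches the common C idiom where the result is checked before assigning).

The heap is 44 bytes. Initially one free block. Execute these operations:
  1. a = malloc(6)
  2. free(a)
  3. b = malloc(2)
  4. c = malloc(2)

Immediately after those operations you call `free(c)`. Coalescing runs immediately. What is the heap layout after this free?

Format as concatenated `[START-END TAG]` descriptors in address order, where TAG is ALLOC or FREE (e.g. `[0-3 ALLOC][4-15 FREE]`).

Op 1: a = malloc(6) -> a = 0; heap: [0-5 ALLOC][6-43 FREE]
Op 2: free(a) -> (freed a); heap: [0-43 FREE]
Op 3: b = malloc(2) -> b = 0; heap: [0-1 ALLOC][2-43 FREE]
Op 4: c = malloc(2) -> c = 2; heap: [0-1 ALLOC][2-3 ALLOC][4-43 FREE]
free(c): c = 2 -> block [2-3 ALLOC]; mark free, coalesce with adjacent free neighbors -> [0-1 ALLOC][2-43 FREE]

Answer: [0-1 ALLOC][2-43 FREE]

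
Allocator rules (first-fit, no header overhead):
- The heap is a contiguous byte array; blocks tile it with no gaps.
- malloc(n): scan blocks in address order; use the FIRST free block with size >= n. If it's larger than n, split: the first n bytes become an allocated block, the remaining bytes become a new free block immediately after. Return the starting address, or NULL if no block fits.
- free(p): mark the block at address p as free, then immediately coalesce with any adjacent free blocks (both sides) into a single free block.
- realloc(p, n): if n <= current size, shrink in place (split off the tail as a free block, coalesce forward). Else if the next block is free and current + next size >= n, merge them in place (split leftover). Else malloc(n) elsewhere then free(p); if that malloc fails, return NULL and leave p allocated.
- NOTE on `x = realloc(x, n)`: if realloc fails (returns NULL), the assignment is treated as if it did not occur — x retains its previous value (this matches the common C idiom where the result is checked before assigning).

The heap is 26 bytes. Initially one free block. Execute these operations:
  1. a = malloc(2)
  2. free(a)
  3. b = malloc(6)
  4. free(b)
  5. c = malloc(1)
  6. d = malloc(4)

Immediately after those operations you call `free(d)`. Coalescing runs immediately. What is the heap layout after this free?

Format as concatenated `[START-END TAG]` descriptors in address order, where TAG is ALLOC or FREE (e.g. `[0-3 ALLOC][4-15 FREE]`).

Answer: [0-0 ALLOC][1-25 FREE]

Derivation:
Op 1: a = malloc(2) -> a = 0; heap: [0-1 ALLOC][2-25 FREE]
Op 2: free(a) -> (freed a); heap: [0-25 FREE]
Op 3: b = malloc(6) -> b = 0; heap: [0-5 ALLOC][6-25 FREE]
Op 4: free(b) -> (freed b); heap: [0-25 FREE]
Op 5: c = malloc(1) -> c = 0; heap: [0-0 ALLOC][1-25 FREE]
Op 6: d = malloc(4) -> d = 1; heap: [0-0 ALLOC][1-4 ALLOC][5-25 FREE]
free(d): d = 1 -> block [1-4 ALLOC]; mark free, coalesce with adjacent free neighbors -> [0-0 ALLOC][1-25 FREE]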